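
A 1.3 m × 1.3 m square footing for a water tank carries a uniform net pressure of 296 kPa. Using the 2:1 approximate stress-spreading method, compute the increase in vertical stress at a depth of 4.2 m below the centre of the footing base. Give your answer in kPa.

Δσ_z ≈ 16.5 kPa

By the 2:1 method the load spreads at 1 horizontal : 2 vertical, so at depth z the loaded area has grown by z in each plan dimension:
Δσ = qBL/((B+z)(L+z)) = 296×1.3×1.3/((1.3+4.2)(1.3+4.2)) = 16.537 kPa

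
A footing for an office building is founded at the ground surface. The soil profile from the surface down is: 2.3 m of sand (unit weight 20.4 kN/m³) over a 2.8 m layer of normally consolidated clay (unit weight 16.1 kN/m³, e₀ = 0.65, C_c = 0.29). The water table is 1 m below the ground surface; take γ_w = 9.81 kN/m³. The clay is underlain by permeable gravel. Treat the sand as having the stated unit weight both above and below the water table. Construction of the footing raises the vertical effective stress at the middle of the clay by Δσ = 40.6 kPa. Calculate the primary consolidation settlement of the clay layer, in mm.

Mid-depth of clay below the ground surface: z = 2.3 + 2.8/2 = 3.7 m.
Total vertical stress at mid-clay: σ_v = 20.4×2.3 + 16.1×1.4 = 69.46 kPa.
Pore pressure: u = 9.81×(3.7 − 1) = 26.487 kPa.
Initial effective stress: σ'_0 = σ_v − u = 69.46 − 26.487 = 42.973 kPa.
Final effective stress: σ'_f = σ'_0 + Δσ = 42.973 + 40.6 = 83.573 kPa.
Normally consolidated clay, so the full stress increment lies on the virgin compression line:
S_c = C_c·H/(1+e₀)·log₁₀(σ'_f/σ'_0) = 0.29×2.8/(1+0.65)×log₁₀(83.573/42.973)
    = 0.49212 × 0.28887 = 0.1422 m

S_c ≈ 142 mm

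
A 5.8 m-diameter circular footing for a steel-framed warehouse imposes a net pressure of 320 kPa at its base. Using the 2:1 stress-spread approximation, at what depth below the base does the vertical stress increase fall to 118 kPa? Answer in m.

2:1 spreading — at depth z the loaded area has grown by z in each plan dimension:
qD²/(D+z)² = Δσ_z ⇒ z = D(√(q/Δσ_z) − 1) = 5.8×(√(320/118) − 1) = 3.751 m

z ≈ 3.75 m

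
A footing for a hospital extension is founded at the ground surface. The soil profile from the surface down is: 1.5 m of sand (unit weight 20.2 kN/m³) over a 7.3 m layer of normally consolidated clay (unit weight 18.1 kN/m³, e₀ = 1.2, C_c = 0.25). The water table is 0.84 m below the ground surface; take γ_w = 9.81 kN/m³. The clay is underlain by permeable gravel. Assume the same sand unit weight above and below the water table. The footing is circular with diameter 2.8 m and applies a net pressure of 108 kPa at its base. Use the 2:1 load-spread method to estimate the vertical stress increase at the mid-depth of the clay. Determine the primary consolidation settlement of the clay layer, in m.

Mid-depth of clay below the ground surface: z = 1.5 + 7.3/2 = 5.15 m.
Total vertical stress at mid-clay: σ_v = 20.2×1.5 + 18.1×3.65 = 96.365 kPa.
Pore pressure: u = 9.81×(5.15 − 0.84) = 42.281 kPa.
Initial effective stress: σ'_0 = σ_v − u = 96.365 − 42.281 = 54.084 kPa.
Stress increase at mid-clay by the 2:1 spreading method:
Δσ ≈ qD²/(D+z)² = 108×2.8²/(2.8+5.15)² = 13.397 kPa
Final effective stress: σ'_f = σ'_0 + Δσ = 54.084 + 13.397 = 67.481 kPa.
Normally consolidated clay, so the full stress increment lies on the virgin compression line:
S_c = C_c·H/(1+e₀)·log₁₀(σ'_f/σ'_0) = 0.25×7.3/(1+1.2)×log₁₀(67.481/54.084)
    = 0.82955 × 0.096113 = 0.07973 m

S_c ≈ 0.0797 m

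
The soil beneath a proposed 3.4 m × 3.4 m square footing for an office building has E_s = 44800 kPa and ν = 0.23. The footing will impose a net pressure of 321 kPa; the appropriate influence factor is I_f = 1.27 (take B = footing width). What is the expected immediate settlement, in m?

Immediate (elastic) settlement: S_e = q·B·(1−ν²)/E_s · I_f.
S_e = 321 × 3.4 × (1 − 0.23²) / 44800 × 1.27
    = 321 × 3.4 × 0.9471 / 44800 × 1.27
    = 0.0293 m

S_e ≈ 0.0293 m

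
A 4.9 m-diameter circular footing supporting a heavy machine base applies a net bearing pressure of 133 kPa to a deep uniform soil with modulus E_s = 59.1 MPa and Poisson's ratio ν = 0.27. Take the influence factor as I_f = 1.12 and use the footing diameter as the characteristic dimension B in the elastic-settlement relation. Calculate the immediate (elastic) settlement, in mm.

Immediate (elastic) settlement: S_e = q·B·(1−ν²)/E_s · I_f.
E_s = 59.1 MPa = 59100 kPa.
S_e = 133 × 4.9 × (1 − 0.27²) / 59100 × 1.12
    = 133 × 4.9 × 0.9271 / 59100 × 1.12
    = 0.01145 m = 11.45 mm

S_e ≈ 11.4 mm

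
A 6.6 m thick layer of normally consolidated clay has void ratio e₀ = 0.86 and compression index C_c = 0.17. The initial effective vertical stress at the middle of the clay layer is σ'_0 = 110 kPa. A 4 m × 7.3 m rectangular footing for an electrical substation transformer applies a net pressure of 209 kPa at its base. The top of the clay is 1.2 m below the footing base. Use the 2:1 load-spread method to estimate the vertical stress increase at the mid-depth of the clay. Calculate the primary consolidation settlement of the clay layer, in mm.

Mid-depth of clay below the footing base: z = 1.2 + 6.6/2 = 4.5 m.
Stress increase at mid-clay by the 2:1 spreading method:
Δσ = qBL/((B+z)(L+z)) = 209×4×7.3/((4+4.5)(7.3+4.5)) = 60.845 kPa
Final effective stress: σ'_f = σ'_0 + Δσ = 110 + 60.845 = 170.84 kPa.
Normally consolidated clay, so the full stress increment lies on the virgin compression line:
S_c = C_c·H/(1+e₀)·log₁₀(σ'_f/σ'_0) = 0.17×6.6/(1+0.86)×log₁₀(170.84/110)
    = 0.60323 × 0.1912 = 0.1153 m

S_c ≈ 115 mm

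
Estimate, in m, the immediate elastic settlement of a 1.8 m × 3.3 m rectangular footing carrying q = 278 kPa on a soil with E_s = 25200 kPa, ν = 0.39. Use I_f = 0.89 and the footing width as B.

S_e ≈ 0.015 m

Immediate (elastic) settlement: S_e = q·B·(1−ν²)/E_s · I_f.
S_e = 278 × 1.8 × (1 − 0.39²) / 25200 × 0.89
    = 278 × 1.8 × 0.8479 / 25200 × 0.89
    = 0.01498 m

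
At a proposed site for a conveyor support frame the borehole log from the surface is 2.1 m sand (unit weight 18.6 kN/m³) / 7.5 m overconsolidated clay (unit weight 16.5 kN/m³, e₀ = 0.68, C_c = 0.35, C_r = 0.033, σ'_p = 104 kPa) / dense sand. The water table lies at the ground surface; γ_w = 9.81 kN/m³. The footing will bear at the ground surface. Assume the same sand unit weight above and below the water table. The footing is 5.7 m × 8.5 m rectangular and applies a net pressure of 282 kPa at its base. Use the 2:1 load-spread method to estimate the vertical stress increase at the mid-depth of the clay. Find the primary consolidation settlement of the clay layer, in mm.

S_c ≈ 186 mm

Mid-depth of clay below the ground surface: z = 2.1 + 7.5/2 = 5.85 m.
Total vertical stress at mid-clay: σ_v = 18.6×2.1 + 16.5×3.75 = 100.94 kPa.
Pore pressure: u = 9.81×(5.85 − 0) = 57.389 kPa.
Initial effective stress: σ'_0 = σ_v − u = 100.94 − 57.389 = 43.551 kPa.
Stress increase at mid-clay by the 2:1 spreading method:
Δσ = qBL/((B+z)(L+z)) = 282×5.7×8.5/((5.7+5.85)(8.5+5.85)) = 82.434 kPa
Final effective stress: σ'_f = 43.551 + 82.434 = 125.98 kPa.
σ'_f = 125.98 > σ'_p = 104 kPa, so the stress path crosses the preconsolidation pressure — recompression up to σ'_p, then virgin compression beyond:
S_c = H/(1+e₀)·[C_r·log₁₀(σ'_p/σ'_0) + C_c·log₁₀(σ'_f/σ'_p)]
    = 7.5/1.68 × [0.033×log₁₀(104/43.551) + 0.35×log₁₀(125.98/104)]
    = 4.4643 × [0.012475 + 0.029144] = 0.1858 m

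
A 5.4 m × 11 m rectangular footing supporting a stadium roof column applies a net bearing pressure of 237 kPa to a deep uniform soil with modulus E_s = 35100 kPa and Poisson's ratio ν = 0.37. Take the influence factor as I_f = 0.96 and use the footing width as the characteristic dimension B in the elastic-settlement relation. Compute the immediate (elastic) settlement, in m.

S_e ≈ 0.0302 m

Immediate (elastic) settlement: S_e = q·B·(1−ν²)/E_s · I_f.
S_e = 237 × 5.4 × (1 − 0.37²) / 35100 × 0.96
    = 237 × 5.4 × 0.8631 / 35100 × 0.96
    = 0.03021 m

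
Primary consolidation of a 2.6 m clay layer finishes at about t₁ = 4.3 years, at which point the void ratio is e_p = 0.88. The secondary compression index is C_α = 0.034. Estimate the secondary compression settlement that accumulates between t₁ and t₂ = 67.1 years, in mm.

Secondary compression: S_s = C_α·H/(1+e_p)·log₁₀(t₂/t₁)
S_s = 0.034×2.6/(1+0.88)×log₁₀(67.1/4.3)
    = 0.04702 × 1.193 = 0.05611 m

S_s ≈ 56.1 mm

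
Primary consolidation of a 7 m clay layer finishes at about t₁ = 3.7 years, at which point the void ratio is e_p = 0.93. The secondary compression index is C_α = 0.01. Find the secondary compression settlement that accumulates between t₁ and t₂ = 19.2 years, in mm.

Secondary compression: S_s = C_α·H/(1+e_p)·log₁₀(t₂/t₁)
S_s = 0.01×7/(1+0.93)×log₁₀(19.2/3.7)
    = 0.03627 × 0.7151 = 0.02594 m

S_s ≈ 25.9 mm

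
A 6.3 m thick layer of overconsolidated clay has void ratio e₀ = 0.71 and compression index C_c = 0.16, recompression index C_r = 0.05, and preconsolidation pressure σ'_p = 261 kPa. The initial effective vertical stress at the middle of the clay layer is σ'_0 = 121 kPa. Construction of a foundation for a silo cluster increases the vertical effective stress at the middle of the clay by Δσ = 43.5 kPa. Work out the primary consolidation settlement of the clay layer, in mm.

S_c ≈ 24.6 mm

Final effective stress: σ'_f = 121 + 43.5 = 164.5 kPa.
σ'_f = 164.5 ≤ σ'_p = 261 kPa, so the clay remains overconsolidated and only the recompression index applies:
S_c = C_r·H/(1+e₀)·log₁₀(σ'_f/σ'_0) = 0.05×6.3/1.71×log₁₀(164.5/121)
    = 0.18421 × 0.13338 = 0.02457 m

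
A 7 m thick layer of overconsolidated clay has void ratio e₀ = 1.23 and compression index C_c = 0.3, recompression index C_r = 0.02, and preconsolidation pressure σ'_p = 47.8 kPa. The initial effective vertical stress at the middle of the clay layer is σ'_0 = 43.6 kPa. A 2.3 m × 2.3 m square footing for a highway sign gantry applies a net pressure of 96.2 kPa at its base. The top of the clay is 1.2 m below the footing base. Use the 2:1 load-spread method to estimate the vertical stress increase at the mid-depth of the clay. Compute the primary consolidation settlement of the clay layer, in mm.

Mid-depth of clay below the footing base: z = 1.2 + 7/2 = 4.7 m.
Stress increase at mid-clay by the 2:1 spreading method:
Δσ = qBL/((B+z)(L+z)) = 96.2×2.3×2.3/((2.3+4.7)(2.3+4.7)) = 10.386 kPa
Final effective stress: σ'_f = 43.6 + 10.386 = 53.986 kPa.
σ'_f = 53.986 > σ'_p = 47.8 kPa, so the stress path crosses the preconsolidation pressure — recompression up to σ'_p, then virgin compression beyond:
S_c = H/(1+e₀)·[C_r·log₁₀(σ'_p/σ'_0) + C_c·log₁₀(σ'_f/σ'_p)]
    = 7/2.23 × [0.02×log₁₀(47.8/43.6) + 0.3×log₁₀(53.986/47.8)]
    = 3.139 × [0.00079883 + 0.015856] = 0.05228 m

S_c ≈ 52.3 mm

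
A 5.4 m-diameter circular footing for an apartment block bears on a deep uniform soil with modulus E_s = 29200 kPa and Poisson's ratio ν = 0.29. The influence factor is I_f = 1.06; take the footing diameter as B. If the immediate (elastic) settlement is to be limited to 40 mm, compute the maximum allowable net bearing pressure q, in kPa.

S_e = q·B·(1−ν²)/E_s · I_f  ⇒  q = S_e·E_s / (B·(1−ν²)·I_f).
q = 0.04 × 29200 / (5.4 × 0.9159 × 1.06) = 222.8 kPa

q ≈ 223 kPa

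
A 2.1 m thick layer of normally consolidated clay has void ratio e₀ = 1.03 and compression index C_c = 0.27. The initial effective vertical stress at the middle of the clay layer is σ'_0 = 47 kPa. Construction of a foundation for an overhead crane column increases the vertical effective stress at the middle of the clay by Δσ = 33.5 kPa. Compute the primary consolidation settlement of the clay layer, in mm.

S_c ≈ 65.3 mm

Final effective stress: σ'_f = σ'_0 + Δσ = 47 + 33.5 = 80.5 kPa.
Normally consolidated clay, so the full stress increment lies on the virgin compression line:
S_c = C_c·H/(1+e₀)·log₁₀(σ'_f/σ'_0) = 0.27×2.1/(1+1.03)×log₁₀(80.5/47)
    = 0.27931 × 0.2337 = 0.06527 m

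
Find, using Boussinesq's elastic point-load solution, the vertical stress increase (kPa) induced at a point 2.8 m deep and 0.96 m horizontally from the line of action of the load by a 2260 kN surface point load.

Boussinesq vertical stress below a point load on an elastic half-space:
Δσ_z = 3P/(2πz²) · [1 + (r/z)²]^(−5/2)
r/z = 0.96/2.8 = 0.34286; [1+(r/z)²]^(−5/2) = 0.75741.
Δσ_z = 3×2260/(2π×2.8²) × 0.75741 = 137.64 × 0.75741 = 104.2 kPa

Δσ_z ≈ 104 kPa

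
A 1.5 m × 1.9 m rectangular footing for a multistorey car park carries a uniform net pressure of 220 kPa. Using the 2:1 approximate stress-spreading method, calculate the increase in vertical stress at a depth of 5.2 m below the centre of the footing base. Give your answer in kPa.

By the 2:1 method the load spreads at 1 horizontal : 2 vertical, so at depth z the loaded area has grown by z in each plan dimension:
Δσ = qBL/((B+z)(L+z)) = 220×1.5×1.9/((1.5+5.2)(1.9+5.2)) = 13.181 kPa

Δσ_z ≈ 13.2 kPa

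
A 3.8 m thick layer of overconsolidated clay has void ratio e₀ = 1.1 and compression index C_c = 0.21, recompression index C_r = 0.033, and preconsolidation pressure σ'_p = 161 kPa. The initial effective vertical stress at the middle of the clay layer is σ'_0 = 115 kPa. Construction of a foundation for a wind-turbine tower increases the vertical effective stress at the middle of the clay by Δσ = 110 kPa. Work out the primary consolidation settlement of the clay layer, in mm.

Final effective stress: σ'_f = 115 + 110 = 225 kPa.
σ'_f = 225 > σ'_p = 161 kPa, so the stress path crosses the preconsolidation pressure — recompression up to σ'_p, then virgin compression beyond:
S_c = H/(1+e₀)·[C_r·log₁₀(σ'_p/σ'_0) + C_c·log₁₀(σ'_f/σ'_p)]
    = 3.8/2.1 × [0.033×log₁₀(161/115) + 0.21×log₁₀(225/161)]
    = 1.8095 × [0.0048222 + 0.030525] = 0.06396 m

S_c ≈ 64 mm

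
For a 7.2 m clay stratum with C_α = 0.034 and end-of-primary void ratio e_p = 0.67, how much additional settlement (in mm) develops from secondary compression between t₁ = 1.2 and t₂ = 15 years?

Secondary compression: S_s = C_α·H/(1+e_p)·log₁₀(t₂/t₁)
S_s = 0.034×7.2/(1+0.67)×log₁₀(15/1.2)
    = 0.1466 × 1.097 = 0.1608 m

S_s ≈ 161 mm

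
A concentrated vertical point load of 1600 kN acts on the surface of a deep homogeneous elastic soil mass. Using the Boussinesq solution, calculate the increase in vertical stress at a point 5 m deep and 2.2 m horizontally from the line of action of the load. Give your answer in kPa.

Δσ_z ≈ 19.6 kPa

Boussinesq vertical stress below a point load on an elastic half-space:
Δσ_z = 3P/(2πz²) · [1 + (r/z)²]^(−5/2)
r/z = 2.2/5 = 0.44; [1+(r/z)²]^(−5/2) = 0.64247.
Δσ_z = 3×1600/(2π×5²) × 0.64247 = 30.558 × 0.64247 = 19.63 kPa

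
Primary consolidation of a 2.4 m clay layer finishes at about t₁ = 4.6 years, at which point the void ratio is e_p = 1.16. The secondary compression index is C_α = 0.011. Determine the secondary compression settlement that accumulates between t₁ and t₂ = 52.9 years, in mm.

Secondary compression: S_s = C_α·H/(1+e_p)·log₁₀(t₂/t₁)
S_s = 0.011×2.4/(1+1.16)×log₁₀(52.9/4.6)
    = 0.01222 × 1.061 = 0.01296 m

S_s ≈ 13 mm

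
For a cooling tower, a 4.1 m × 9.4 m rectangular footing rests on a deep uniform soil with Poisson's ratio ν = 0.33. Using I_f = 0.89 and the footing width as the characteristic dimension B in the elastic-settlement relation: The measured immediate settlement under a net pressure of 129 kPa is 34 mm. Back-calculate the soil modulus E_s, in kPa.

S_e = q·B·(1−ν²)/E_s · I_f  ⇒  E_s = q·B·(1−ν²)·I_f / S_e.
E_s = 129 × 4.1 × 0.8911 × 0.89 / 0.034 = 12340 kPa

E_s ≈ 12300 kPa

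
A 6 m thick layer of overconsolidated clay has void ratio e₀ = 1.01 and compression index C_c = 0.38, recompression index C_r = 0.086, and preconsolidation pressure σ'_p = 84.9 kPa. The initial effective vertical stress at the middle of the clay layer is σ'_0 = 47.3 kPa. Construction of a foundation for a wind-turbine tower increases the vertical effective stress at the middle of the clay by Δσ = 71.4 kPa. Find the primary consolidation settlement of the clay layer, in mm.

S_c ≈ 230 mm

Final effective stress: σ'_f = 47.3 + 71.4 = 118.7 kPa.
σ'_f = 118.7 > σ'_p = 84.9 kPa, so the stress path crosses the preconsolidation pressure — recompression up to σ'_p, then virgin compression beyond:
S_c = H/(1+e₀)·[C_r·log₁₀(σ'_p/σ'_0) + C_c·log₁₀(σ'_f/σ'_p)]
    = 6/2.01 × [0.086×log₁₀(84.9/47.3) + 0.38×log₁₀(118.7/84.9)]
    = 2.9851 × [0.021848 + 0.055306] = 0.2303 m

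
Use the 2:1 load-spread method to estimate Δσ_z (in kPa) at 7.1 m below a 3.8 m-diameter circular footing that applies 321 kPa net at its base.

By the 2:1 method the load spreads at 1 horizontal : 2 vertical, so at depth z the loaded area has grown by z in each plan dimension:
Δσ ≈ qD²/(D+z)² = 321×3.8²/(3.8+7.1)² = 39.014 kPa

Δσ_z ≈ 39 kPa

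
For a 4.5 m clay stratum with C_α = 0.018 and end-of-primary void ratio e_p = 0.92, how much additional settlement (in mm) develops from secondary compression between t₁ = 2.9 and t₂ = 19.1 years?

S_s ≈ 34.5 mm

Secondary compression: S_s = C_α·H/(1+e_p)·log₁₀(t₂/t₁)
S_s = 0.018×4.5/(1+0.92)×log₁₀(19.1/2.9)
    = 0.04219 × 0.8186 = 0.03454 m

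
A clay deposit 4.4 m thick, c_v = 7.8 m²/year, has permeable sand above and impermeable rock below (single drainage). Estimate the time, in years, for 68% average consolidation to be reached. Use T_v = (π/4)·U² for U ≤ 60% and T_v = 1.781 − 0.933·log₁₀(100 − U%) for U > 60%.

Drainage path length: H_d = H = 4.4 m (single drainage).
U > 60%: T_v = 1.781 − 0.933·log₁₀(100 − 68) = 0.3767.
t = T_v·H_d²/c_v = 0.3767×4.4²/7.8 = 0.935 years.

t ≈ 0.935 years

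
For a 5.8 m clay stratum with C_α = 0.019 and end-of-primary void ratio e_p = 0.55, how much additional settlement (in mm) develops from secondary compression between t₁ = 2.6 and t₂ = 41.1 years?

S_s ≈ 85.2 mm

Secondary compression: S_s = C_α·H/(1+e_p)·log₁₀(t₂/t₁)
S_s = 0.019×5.8/(1+0.55)×log₁₀(41.1/2.6)
    = 0.0711 × 1.199 = 0.08524 m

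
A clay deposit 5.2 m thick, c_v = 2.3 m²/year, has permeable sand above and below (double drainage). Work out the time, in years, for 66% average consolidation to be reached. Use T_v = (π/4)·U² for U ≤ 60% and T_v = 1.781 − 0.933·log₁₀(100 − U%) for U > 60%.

t ≈ 1.03 years

Drainage path length: H_d = H/2 = 2.6 m (double drainage).
U > 60%: T_v = 1.781 − 0.933·log₁₀(100 − 66) = 0.35213.
t = T_v·H_d²/c_v = 0.35213×2.6²/2.3 = 1.035 years.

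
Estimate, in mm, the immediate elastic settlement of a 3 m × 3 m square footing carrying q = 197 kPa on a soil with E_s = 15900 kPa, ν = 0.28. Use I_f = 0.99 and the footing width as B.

S_e ≈ 33.9 mm

Immediate (elastic) settlement: S_e = q·B·(1−ν²)/E_s · I_f.
S_e = 197 × 3 × (1 − 0.28²) / 15900 × 0.99
    = 197 × 3 × 0.9216 / 15900 × 0.99
    = 0.03391 m = 33.91 mm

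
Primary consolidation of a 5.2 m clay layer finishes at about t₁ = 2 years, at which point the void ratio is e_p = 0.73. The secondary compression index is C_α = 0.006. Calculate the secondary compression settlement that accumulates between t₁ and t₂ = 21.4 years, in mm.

S_s ≈ 18.6 mm

Secondary compression: S_s = C_α·H/(1+e_p)·log₁₀(t₂/t₁)
S_s = 0.006×5.2/(1+0.73)×log₁₀(21.4/2)
    = 0.01803 × 1.029 = 0.01856 m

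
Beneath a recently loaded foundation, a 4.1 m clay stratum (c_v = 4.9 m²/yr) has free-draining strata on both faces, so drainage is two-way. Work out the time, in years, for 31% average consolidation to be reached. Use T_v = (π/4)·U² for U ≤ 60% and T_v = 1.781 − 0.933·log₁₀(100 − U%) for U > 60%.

t ≈ 0.0647 years

Drainage path length: H_d = H/2 = 2.05 m (double drainage).
U ≤ 60%: T_v = (π/4)·U² = (π/4)×0.31² = 0.075477.
t = T_v·H_d²/c_v = 0.075477×2.05²/4.9 = 0.06473 years.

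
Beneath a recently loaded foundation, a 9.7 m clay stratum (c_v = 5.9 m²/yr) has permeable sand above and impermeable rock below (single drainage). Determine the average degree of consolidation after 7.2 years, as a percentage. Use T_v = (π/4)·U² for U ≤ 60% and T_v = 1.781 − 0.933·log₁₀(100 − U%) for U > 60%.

Drainage path length: H_d = H = 9.7 m (single drainage).
T_v = c_v·t/H_d² = 5.9×7.2/9.7² = 0.45148.
T_v = 0.45148 corresponds to the U > 60% branch:
U = 1 − 10^((1.781 − T_v)/0.933)/100 = 0.7339

U ≈ 73.4 %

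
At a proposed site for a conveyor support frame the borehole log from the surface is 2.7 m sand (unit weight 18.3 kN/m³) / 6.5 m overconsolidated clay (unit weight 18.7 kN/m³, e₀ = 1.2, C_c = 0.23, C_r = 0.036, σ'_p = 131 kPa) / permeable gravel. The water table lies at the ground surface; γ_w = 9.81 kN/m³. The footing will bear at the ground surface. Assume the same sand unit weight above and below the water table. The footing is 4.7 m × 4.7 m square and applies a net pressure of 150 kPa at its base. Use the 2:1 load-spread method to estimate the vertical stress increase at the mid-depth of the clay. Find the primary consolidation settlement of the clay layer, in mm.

Mid-depth of clay below the ground surface: z = 2.7 + 6.5/2 = 5.95 m.
Total vertical stress at mid-clay: σ_v = 18.3×2.7 + 18.7×3.25 = 110.19 kPa.
Pore pressure: u = 9.81×(5.95 − 0) = 58.37 kPa.
Initial effective stress: σ'_0 = σ_v − u = 110.19 − 58.37 = 51.82 kPa.
Stress increase at mid-clay by the 2:1 spreading method:
Δσ = qBL/((B+z)(L+z)) = 150×4.7×4.7/((4.7+5.95)(4.7+5.95)) = 29.214 kPa
Final effective stress: σ'_f = 51.82 + 29.214 = 81.034 kPa.
σ'_f = 81.034 ≤ σ'_p = 131 kPa, so the clay remains overconsolidated and only the recompression index applies:
S_c = C_r·H/(1+e₀)·log₁₀(σ'_f/σ'_0) = 0.036×6.5/2.2×log₁₀(81.034/51.82)
    = 0.10636 × 0.19417 = 0.02065 m

S_c ≈ 20.7 mm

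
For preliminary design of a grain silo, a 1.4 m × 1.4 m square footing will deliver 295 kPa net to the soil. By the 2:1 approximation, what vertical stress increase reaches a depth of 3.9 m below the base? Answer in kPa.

Δσ_z ≈ 20.6 kPa

By the 2:1 method the load spreads at 1 horizontal : 2 vertical, so at depth z the loaded area has grown by z in each plan dimension:
Δσ = qBL/((B+z)(L+z)) = 295×1.4×1.4/((1.4+3.9)(1.4+3.9)) = 20.584 kPa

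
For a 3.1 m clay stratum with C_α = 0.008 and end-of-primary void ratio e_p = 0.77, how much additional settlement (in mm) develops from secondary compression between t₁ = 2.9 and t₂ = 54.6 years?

Secondary compression: S_s = C_α·H/(1+e_p)·log₁₀(t₂/t₁)
S_s = 0.008×3.1/(1+0.77)×log₁₀(54.6/2.9)
    = 0.01401 × 1.275 = 0.01786 m

S_s ≈ 17.9 mm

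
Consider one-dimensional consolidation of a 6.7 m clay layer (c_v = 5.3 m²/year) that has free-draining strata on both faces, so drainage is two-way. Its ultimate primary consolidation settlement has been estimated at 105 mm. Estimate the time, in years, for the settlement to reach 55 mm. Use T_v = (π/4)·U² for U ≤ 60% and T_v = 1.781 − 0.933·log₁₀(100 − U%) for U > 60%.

t ≈ 0.456 years

Drainage path length: H_d = H/2 = 3.35 m (double drainage).
U = S(t)/S_ult = 55/105 = 0.5238.
U ≤ 60%: T_v = (π/4)·U² = (π/4)×0.52381² = 0.21549.
t = T_v·H_d²/c_v = 0.21549×3.35²/5.3 = 0.4563 years.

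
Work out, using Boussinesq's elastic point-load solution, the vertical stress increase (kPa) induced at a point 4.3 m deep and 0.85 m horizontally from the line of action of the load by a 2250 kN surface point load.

Boussinesq vertical stress below a point load on an elastic half-space:
Δσ_z = 3P/(2πz²) · [1 + (r/z)²]^(−5/2)
r/z = 0.85/4.3 = 0.19767; [1+(r/z)²]^(−5/2) = 0.90862.
Δσ_z = 3×2250/(2π×4.3²) × 0.90862 = 58.101 × 0.90862 = 52.79 kPa

Δσ_z ≈ 52.8 kPa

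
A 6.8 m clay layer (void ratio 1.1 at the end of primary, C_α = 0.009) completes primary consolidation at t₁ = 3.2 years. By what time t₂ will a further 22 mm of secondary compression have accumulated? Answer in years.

t₂ ≈ 18.2 years

S_s = C_α·H/(1+e_p)·log₁₀(t₂/t₁) ⇒ log₁₀(t₂/t₁) = S_s·(1+e_p)/(C_α·H).
log₁₀(t₂/t₁) = 0.022 × (1+1.1) / (0.009×6.8) = 0.7549
t₂ = t₁ × 10^0.7549 = 3.2 × 5.687 = 18.2 years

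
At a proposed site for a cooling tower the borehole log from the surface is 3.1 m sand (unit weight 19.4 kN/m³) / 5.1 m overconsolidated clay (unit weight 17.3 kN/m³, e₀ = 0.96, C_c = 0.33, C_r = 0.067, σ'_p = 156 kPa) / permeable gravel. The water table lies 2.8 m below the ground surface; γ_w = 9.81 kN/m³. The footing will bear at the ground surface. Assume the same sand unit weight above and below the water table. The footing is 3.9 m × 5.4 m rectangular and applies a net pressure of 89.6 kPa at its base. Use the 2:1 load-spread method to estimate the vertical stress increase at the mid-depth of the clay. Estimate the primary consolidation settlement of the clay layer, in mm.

S_c ≈ 15.9 mm

Mid-depth of clay below the ground surface: z = 3.1 + 5.1/2 = 5.65 m.
Total vertical stress at mid-clay: σ_v = 19.4×3.1 + 17.3×2.55 = 104.25 kPa.
Pore pressure: u = 9.81×(5.65 − 2.8) = 27.959 kPa.
Initial effective stress: σ'_0 = σ_v − u = 104.25 − 27.959 = 76.291 kPa.
Stress increase at mid-clay by the 2:1 spreading method:
Δσ = qBL/((B+z)(L+z)) = 89.6×3.9×5.4/((3.9+5.65)(5.4+5.65)) = 17.881 kPa
Final effective stress: σ'_f = 76.291 + 17.881 = 94.172 kPa.
σ'_f = 94.172 ≤ σ'_p = 156 kPa, so the clay remains overconsolidated and only the recompression index applies:
S_c = C_r·H/(1+e₀)·log₁₀(σ'_f/σ'_0) = 0.067×5.1/1.96×log₁₀(94.172/76.291)
    = 0.17433 × 0.091448 = 0.01594 m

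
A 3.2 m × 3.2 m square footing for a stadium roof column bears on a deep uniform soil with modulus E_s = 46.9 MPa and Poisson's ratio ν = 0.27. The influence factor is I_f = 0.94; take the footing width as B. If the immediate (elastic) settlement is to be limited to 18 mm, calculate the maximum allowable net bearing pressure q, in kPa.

q ≈ 303 kPa

E_s = 46.9 MPa = 46900 kPa.
S_e = q·B·(1−ν²)/E_s · I_f  ⇒  q = S_e·E_s / (B·(1−ν²)·I_f).
q = 0.018 × 46900 / (3.2 × 0.9271 × 0.94) = 302.7 kPa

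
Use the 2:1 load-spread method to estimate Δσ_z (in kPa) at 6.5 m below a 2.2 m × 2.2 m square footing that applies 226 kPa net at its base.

By the 2:1 method the load spreads at 1 horizontal : 2 vertical, so at depth z the loaded area has grown by z in each plan dimension:
Δσ = qBL/((B+z)(L+z)) = 226×2.2×2.2/((2.2+6.5)(2.2+6.5)) = 14.452 kPa

Δσ_z ≈ 14.5 kPa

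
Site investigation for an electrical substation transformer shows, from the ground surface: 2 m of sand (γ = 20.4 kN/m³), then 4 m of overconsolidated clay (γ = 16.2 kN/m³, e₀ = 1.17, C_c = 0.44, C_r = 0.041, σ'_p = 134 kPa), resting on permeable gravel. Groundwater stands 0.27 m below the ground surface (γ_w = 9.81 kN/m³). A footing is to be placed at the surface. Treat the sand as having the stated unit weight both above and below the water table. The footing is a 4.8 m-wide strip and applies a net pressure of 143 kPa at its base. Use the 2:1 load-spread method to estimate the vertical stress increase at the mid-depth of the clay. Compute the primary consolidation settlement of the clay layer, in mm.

Mid-depth of clay below the ground surface: z = 2 + 4/2 = 4 m.
Total vertical stress at mid-clay: σ_v = 20.4×2 + 16.2×2 = 73.2 kPa.
Pore pressure: u = 9.81×(4 − 0.27) = 36.591 kPa.
Initial effective stress: σ'_0 = σ_v − u = 73.2 − 36.591 = 36.609 kPa.
Stress increase at mid-clay by the 2:1 spreading method:
Δσ = qB/(B+z) = 143×4.8/(4.8+4) = 78 kPa
Final effective stress: σ'_f = 36.609 + 78 = 114.61 kPa.
σ'_f = 114.61 ≤ σ'_p = 134 kPa, so the clay remains overconsolidated and only the recompression index applies:
S_c = C_r·H/(1+e₀)·log₁₀(σ'_f/σ'_0) = 0.041×4/2.17×log₁₀(114.61/36.609)
    = 0.075575 × 0.49563 = 0.03746 m

S_c ≈ 37.5 mm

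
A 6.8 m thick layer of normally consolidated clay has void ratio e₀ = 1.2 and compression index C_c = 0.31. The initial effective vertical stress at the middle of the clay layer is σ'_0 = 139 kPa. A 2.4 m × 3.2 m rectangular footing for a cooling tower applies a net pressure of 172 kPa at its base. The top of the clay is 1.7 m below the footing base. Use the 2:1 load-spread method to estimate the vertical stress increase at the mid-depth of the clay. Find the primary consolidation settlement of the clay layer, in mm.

Mid-depth of clay below the footing base: z = 1.7 + 6.8/2 = 5.1 m.
Stress increase at mid-clay by the 2:1 spreading method:
Δσ = qBL/((B+z)(L+z)) = 172×2.4×3.2/((2.4+5.1)(3.2+5.1)) = 21.22 kPa
Final effective stress: σ'_f = σ'_0 + Δσ = 139 + 21.22 = 160.22 kPa.
Normally consolidated clay, so the full stress increment lies on the virgin compression line:
S_c = C_c·H/(1+e₀)·log₁₀(σ'_f/σ'_0) = 0.31×6.8/(1+1.2)×log₁₀(160.22/139)
    = 0.95818 × 0.061702 = 0.05912 m

S_c ≈ 59.1 mm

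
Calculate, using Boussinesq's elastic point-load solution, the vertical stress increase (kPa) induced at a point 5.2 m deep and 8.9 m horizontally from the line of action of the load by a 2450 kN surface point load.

Δσ_z ≈ 1.41 kPa

Boussinesq vertical stress below a point load on an elastic half-space:
Δσ_z = 3P/(2πz²) · [1 + (r/z)²]^(−5/2)
r/z = 8.9/5.2 = 1.7115; [1+(r/z)²]^(−5/2) = 0.032673.
Δσ_z = 3×2450/(2π×5.2²) × 0.032673 = 43.261 × 0.032673 = 1.413 kPa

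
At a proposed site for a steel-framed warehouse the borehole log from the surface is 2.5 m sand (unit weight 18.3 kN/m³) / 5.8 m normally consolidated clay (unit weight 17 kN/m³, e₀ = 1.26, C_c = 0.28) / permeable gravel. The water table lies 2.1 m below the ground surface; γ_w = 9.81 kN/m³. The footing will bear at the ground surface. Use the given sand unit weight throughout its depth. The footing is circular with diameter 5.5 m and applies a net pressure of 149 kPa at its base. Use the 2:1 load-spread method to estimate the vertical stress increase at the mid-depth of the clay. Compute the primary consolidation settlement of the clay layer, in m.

Mid-depth of clay below the ground surface: z = 2.5 + 5.8/2 = 5.4 m.
Total vertical stress at mid-clay: σ_v = 18.3×2.5 + 17×2.9 = 95.05 kPa.
Pore pressure: u = 9.81×(5.4 − 2.1) = 32.373 kPa.
Initial effective stress: σ'_0 = σ_v − u = 95.05 − 32.373 = 62.677 kPa.
Stress increase at mid-clay by the 2:1 spreading method:
Δσ ≈ qD²/(D+z)² = 149×5.5²/(5.5+5.4)² = 37.937 kPa
Final effective stress: σ'_f = σ'_0 + Δσ = 62.677 + 37.937 = 100.61 kPa.
Normally consolidated clay, so the full stress increment lies on the virgin compression line:
S_c = C_c·H/(1+e₀)·log₁₀(σ'_f/σ'_0) = 0.28×5.8/(1+1.26)×log₁₀(100.61/62.677)
    = 0.71858 × 0.20553 = 0.1477 m

S_c ≈ 0.148 m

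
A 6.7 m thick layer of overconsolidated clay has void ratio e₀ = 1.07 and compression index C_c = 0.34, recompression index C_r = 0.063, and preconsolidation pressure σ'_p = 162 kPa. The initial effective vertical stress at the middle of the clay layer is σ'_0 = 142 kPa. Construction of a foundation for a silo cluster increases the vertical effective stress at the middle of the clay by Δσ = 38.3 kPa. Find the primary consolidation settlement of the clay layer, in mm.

Final effective stress: σ'_f = 142 + 38.3 = 180.3 kPa.
σ'_f = 180.3 > σ'_p = 162 kPa, so the stress path crosses the preconsolidation pressure — recompression up to σ'_p, then virgin compression beyond:
S_c = H/(1+e₀)·[C_r·log₁₀(σ'_p/σ'_0) + C_c·log₁₀(σ'_f/σ'_p)]
    = 6.7/2.07 × [0.063×log₁₀(162/142) + 0.34×log₁₀(180.3/162)]
    = 3.2367 × [0.0036053 + 0.015803] = 0.06282 m

S_c ≈ 62.8 mm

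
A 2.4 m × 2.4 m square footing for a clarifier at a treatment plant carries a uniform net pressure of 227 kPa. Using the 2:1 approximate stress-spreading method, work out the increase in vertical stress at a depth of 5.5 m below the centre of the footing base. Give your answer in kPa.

By the 2:1 method the load spreads at 1 horizontal : 2 vertical, so at depth z the loaded area has grown by z in each plan dimension:
Δσ = qBL/((B+z)(L+z)) = 227×2.4×2.4/((2.4+5.5)(2.4+5.5)) = 20.95 kPa

Δσ_z ≈ 20.9 kPa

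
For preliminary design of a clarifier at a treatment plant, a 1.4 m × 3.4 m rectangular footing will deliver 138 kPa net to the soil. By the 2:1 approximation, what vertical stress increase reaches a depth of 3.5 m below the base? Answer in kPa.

By the 2:1 method the load spreads at 1 horizontal : 2 vertical, so at depth z the loaded area has grown by z in each plan dimension:
Δσ = qBL/((B+z)(L+z)) = 138×1.4×3.4/((1.4+3.5)(3.4+3.5)) = 19.429 kPa

Δσ_z ≈ 19.4 kPa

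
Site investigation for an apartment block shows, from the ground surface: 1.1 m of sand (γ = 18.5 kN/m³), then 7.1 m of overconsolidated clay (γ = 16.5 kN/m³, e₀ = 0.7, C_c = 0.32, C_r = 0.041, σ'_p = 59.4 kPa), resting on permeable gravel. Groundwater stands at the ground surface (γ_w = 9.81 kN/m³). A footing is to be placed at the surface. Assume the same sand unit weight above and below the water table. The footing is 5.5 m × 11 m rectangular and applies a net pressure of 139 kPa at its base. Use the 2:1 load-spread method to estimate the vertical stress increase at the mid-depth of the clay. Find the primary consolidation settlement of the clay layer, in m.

S_c ≈ 0.259 m

Mid-depth of clay below the ground surface: z = 1.1 + 7.1/2 = 4.65 m.
Total vertical stress at mid-clay: σ_v = 18.5×1.1 + 16.5×3.55 = 78.925 kPa.
Pore pressure: u = 9.81×(4.65 − 0) = 45.617 kPa.
Initial effective stress: σ'_0 = σ_v − u = 78.925 − 45.617 = 33.308 kPa.
Stress increase at mid-clay by the 2:1 spreading method:
Δσ = qBL/((B+z)(L+z)) = 139×5.5×11/((5.5+4.65)(11+4.65)) = 52.941 kPa
Final effective stress: σ'_f = 33.308 + 52.941 = 86.249 kPa.
σ'_f = 86.249 > σ'_p = 59.4 kPa, so the stress path crosses the preconsolidation pressure — recompression up to σ'_p, then virgin compression beyond:
S_c = H/(1+e₀)·[C_r·log₁₀(σ'_p/σ'_0) + C_c·log₁₀(σ'_f/σ'_p)]
    = 7.1/1.7 × [0.041×log₁₀(59.4/33.308) + 0.32×log₁₀(86.249/59.4)]
    = 4.1765 × [0.010301 + 0.05183] = 0.2595 m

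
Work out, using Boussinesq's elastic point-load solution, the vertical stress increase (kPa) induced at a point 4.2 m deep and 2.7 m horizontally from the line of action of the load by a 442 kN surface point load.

Boussinesq vertical stress below a point load on an elastic half-space:
Δσ_z = 3P/(2πz²) · [1 + (r/z)²]^(−5/2)
r/z = 2.7/4.2 = 0.64286; [1+(r/z)²]^(−5/2) = 0.42115.
Δσ_z = 3×442/(2π×4.2²) × 0.42115 = 11.964 × 0.42115 = 5.039 kPa

Δσ_z ≈ 5.04 kPa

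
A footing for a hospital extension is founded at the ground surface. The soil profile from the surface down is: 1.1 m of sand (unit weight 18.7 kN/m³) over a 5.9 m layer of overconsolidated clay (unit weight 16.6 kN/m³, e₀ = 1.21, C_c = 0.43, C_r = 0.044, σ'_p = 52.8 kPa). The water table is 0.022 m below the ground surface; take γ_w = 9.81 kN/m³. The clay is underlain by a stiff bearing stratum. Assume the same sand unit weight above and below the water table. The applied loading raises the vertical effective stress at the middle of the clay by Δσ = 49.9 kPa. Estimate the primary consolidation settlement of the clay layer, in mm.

S_c ≈ 235 mm

Mid-depth of clay below the ground surface: z = 1.1 + 5.9/2 = 4.05 m.
Total vertical stress at mid-clay: σ_v = 18.7×1.1 + 16.6×2.95 = 69.54 kPa.
Pore pressure: u = 9.81×(4.05 − 0.022) = 39.515 kPa.
Initial effective stress: σ'_0 = σ_v − u = 69.54 − 39.515 = 30.025 kPa.
Final effective stress: σ'_f = 30.025 + 49.9 = 79.925 kPa.
σ'_f = 79.925 > σ'_p = 52.8 kPa, so the stress path crosses the preconsolidation pressure — recompression up to σ'_p, then virgin compression beyond:
S_c = H/(1+e₀)·[C_r·log₁₀(σ'_p/σ'_0) + C_c·log₁₀(σ'_f/σ'_p)]
    = 5.9/2.21 × [0.044×log₁₀(52.8/30.025) + 0.43×log₁₀(79.925/52.8)]
    = 2.6697 × [0.010787 + 0.077421] = 0.2355 m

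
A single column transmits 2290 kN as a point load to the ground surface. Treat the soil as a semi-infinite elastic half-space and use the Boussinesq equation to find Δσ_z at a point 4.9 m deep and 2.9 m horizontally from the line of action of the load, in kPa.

Boussinesq vertical stress below a point load on an elastic half-space:
Δσ_z = 3P/(2πz²) · [1 + (r/z)²]^(−5/2)
r/z = 2.9/4.9 = 0.59184; [1+(r/z)²]^(−5/2) = 0.47201.
Δσ_z = 3×2290/(2π×4.9²) × 0.47201 = 45.539 × 0.47201 = 21.49 kPa

Δσ_z ≈ 21.5 kPa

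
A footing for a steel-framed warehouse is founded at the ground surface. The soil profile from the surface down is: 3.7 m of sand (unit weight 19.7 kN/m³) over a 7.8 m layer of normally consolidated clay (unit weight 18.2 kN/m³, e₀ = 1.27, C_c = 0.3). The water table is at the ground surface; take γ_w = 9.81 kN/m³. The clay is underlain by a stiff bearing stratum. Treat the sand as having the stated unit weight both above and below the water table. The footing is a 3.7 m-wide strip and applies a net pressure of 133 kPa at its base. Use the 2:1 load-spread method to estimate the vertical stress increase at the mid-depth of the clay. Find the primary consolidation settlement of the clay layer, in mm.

S_c ≈ 218 mm

Mid-depth of clay below the ground surface: z = 3.7 + 7.8/2 = 7.6 m.
Total vertical stress at mid-clay: σ_v = 19.7×3.7 + 18.2×3.9 = 143.87 kPa.
Pore pressure: u = 9.81×(7.6 − 0) = 74.556 kPa.
Initial effective stress: σ'_0 = σ_v − u = 143.87 − 74.556 = 69.314 kPa.
Stress increase at mid-clay by the 2:1 spreading method:
Δσ = qB/(B+z) = 133×3.7/(3.7+7.6) = 43.549 kPa
Final effective stress: σ'_f = σ'_0 + Δσ = 69.314 + 43.549 = 112.86 kPa.
Normally consolidated clay, so the full stress increment lies on the virgin compression line:
S_c = C_c·H/(1+e₀)·log₁₀(σ'_f/σ'_0) = 0.3×7.8/(1+1.27)×log₁₀(112.86/69.314)
    = 1.0308 × 0.21172 = 0.2182 m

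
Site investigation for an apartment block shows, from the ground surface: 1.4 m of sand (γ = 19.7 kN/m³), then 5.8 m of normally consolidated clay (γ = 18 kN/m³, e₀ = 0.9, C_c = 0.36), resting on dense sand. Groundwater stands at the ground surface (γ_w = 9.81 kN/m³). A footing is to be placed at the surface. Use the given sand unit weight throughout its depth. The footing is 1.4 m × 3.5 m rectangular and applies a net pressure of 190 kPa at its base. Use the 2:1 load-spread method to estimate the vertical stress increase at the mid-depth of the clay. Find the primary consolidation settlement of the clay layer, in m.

S_c ≈ 0.211 m

Mid-depth of clay below the ground surface: z = 1.4 + 5.8/2 = 4.3 m.
Total vertical stress at mid-clay: σ_v = 19.7×1.4 + 18×2.9 = 79.78 kPa.
Pore pressure: u = 9.81×(4.3 − 0) = 42.183 kPa.
Initial effective stress: σ'_0 = σ_v − u = 79.78 − 42.183 = 37.597 kPa.
Stress increase at mid-clay by the 2:1 spreading method:
Δσ = qBL/((B+z)(L+z)) = 190×1.4×3.5/((1.4+4.3)(3.5+4.3)) = 20.94 kPa
Final effective stress: σ'_f = σ'_0 + Δσ = 37.597 + 20.94 = 58.537 kPa.
Normally consolidated clay, so the full stress increment lies on the virgin compression line:
S_c = C_c·H/(1+e₀)·log₁₀(σ'_f/σ'_0) = 0.36×5.8/(1+0.9)×log₁₀(58.537/37.597)
    = 1.0989 × 0.19228 = 0.2113 m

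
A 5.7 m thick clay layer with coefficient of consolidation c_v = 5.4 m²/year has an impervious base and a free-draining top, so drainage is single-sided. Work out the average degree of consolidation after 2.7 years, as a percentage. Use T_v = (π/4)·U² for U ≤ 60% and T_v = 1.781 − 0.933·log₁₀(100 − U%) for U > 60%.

U ≈ 73.2 %

Drainage path length: H_d = H = 5.7 m (single drainage).
T_v = c_v·t/H_d² = 5.4×2.7/5.7² = 0.44875.
T_v = 0.44875 corresponds to the U > 60% branch:
U = 1 − 10^((1.781 − T_v)/0.933)/100 = 0.7321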